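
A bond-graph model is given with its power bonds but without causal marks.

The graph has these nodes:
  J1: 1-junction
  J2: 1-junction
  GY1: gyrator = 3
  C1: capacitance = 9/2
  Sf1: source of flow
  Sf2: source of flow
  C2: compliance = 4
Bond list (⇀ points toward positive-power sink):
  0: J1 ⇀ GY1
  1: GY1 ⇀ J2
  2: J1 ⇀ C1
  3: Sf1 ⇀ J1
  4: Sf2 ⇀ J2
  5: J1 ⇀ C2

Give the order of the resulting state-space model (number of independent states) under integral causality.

2  (C1, C2 all integral)

bond 3 |Sf1  (Sf1: flow source, stroke at near end)
bond 4 |Sf2  (Sf2: flow source, stroke at near end)
bond 0 |J1  (1-jn J1 has f-setter on 3)
bond 2 |J1  (J1: bond 3 brought flow, rest push out)
bond 5 |J1  (J1 flow already set via bond 3)
bond 1 |J2  (J2: bond 4 brought flow, rest push out)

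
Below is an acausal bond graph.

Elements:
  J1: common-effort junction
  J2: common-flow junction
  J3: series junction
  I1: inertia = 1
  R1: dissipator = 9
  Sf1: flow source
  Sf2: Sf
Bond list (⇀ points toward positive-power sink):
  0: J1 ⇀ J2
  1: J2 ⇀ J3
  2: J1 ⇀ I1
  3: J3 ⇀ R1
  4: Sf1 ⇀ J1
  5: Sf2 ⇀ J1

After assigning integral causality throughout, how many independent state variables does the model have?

#4 stroke at Sf1  (Sf1 fixes flow; stroke at Sf1)
#5 stroke at Sf2  (source Sf2 imposes f)
#2 stroke at I1  (I1 integral (f out))
#0 stroke at J1  (closing 0-jn rule on J1)
#1 stroke at J2  (common-f at J2 fixed by 0)
#3 stroke at J3  (J3 flow already set via bond 1)

1  (I1 all integral)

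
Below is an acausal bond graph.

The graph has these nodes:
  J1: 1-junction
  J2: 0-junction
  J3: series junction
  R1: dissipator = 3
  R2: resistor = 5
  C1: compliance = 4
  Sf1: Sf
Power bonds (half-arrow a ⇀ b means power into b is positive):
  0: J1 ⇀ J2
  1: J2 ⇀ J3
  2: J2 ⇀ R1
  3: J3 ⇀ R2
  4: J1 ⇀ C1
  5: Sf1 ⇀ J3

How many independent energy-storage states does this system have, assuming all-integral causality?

1  (C1 all integral)

bond 5 |Sf1  (source Sf1 imposes f)
bond 1 |J3  (1-jn J3 has f-setter on 5)
bond 3 |J3  (J3: bond 5 brought flow, rest push out)
bond 4 |J1  (prefer integral on C1)
bond 0 |J2  (J1: last free bond brings flow in)
bond 2 |R1  (common-e at J2 fixed by 0)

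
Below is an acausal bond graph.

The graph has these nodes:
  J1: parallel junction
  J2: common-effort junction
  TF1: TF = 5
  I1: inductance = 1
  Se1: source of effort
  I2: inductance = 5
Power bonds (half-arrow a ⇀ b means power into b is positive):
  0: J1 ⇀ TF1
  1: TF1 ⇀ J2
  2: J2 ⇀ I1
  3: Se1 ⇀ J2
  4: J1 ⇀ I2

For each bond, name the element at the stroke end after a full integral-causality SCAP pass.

β0 stroke at J1
β1 stroke at TF1
β2 stroke at I1
β3 stroke at J2
β4 stroke at I2

β3 stroke→J2  (Se1 (Se) sets effort on bond)
β1 stroke→TF1  (common-e at J2 fixed by 3)
β2 stroke→I1  (J2: bond 3 brought effort, rest push out)
β0 stroke→J1  (TF TF1: opposite of bond 1)
β4 stroke→I2  (J1: bond 0 brought effort, rest push out)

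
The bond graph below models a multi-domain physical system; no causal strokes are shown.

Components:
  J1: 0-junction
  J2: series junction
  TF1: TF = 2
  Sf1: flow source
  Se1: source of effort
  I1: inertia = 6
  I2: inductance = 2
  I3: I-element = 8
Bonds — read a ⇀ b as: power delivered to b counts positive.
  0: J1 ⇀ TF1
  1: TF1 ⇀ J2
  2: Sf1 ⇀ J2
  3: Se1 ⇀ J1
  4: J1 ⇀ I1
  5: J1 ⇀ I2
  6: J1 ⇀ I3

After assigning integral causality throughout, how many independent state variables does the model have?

#2 stroke→Sf1  (Sf1 fixes flow; stroke at Sf1)
#3 stroke→J1  (Se1 (Se) sets effort on bond)
#0 stroke→TF1  (0-jn J1 has e-setter on 3)
#4 stroke→I1  (J1 effort already set via bond 3)
#5 stroke→I2  (0-jn J1 has e-setter on 3)
#6 stroke→I3  (J1: bond 3 brought effort, rest push out)
#1 stroke→J2  (J2: bond 2 brought flow, rest push out)

3  (I1, I2, I3 all integral)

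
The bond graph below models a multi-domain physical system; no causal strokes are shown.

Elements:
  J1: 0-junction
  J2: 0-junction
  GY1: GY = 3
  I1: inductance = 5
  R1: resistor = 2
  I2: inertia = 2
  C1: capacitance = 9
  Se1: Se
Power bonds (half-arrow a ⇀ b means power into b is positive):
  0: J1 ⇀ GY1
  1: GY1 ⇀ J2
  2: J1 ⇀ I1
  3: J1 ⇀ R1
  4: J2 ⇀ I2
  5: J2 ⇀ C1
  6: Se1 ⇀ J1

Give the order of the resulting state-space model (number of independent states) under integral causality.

3  (C1, I1, I2 all integral)

β6 stroke→J1  (Se1 (Se) sets effort on bond)
β0 stroke→GY1  (common-e at J1 fixed by 6)
β2 stroke→I1  (J1 effort already set via bond 6)
β3 stroke→R1  (J1 effort already set via bond 6)
β1 stroke→GY1  (GY1: gyrator matches bond 0)
β4 stroke→I2  (I2: I, integral causality)
β5 stroke→J2  (closing 0-jn rule on J2)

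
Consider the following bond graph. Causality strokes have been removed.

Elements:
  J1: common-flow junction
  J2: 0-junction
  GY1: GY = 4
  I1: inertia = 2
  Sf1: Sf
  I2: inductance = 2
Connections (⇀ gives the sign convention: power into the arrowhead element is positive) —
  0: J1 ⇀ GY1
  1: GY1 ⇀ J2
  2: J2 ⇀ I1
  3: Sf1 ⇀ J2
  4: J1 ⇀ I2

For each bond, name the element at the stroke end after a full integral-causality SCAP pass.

b3 →Sf1  (Sf1 (Sf) sets flow on bond)
b2 →I1  (I1: I, integral causality)
b1 →J2  (J2 needs exactly one e-in)
b0 →J1  (GY1: gyrator matches bond 1)
b4 →I2  (J1: last free bond brings flow in)

#0 stroke at J1
#1 stroke at J2
#2 stroke at I1
#3 stroke at Sf1
#4 stroke at I2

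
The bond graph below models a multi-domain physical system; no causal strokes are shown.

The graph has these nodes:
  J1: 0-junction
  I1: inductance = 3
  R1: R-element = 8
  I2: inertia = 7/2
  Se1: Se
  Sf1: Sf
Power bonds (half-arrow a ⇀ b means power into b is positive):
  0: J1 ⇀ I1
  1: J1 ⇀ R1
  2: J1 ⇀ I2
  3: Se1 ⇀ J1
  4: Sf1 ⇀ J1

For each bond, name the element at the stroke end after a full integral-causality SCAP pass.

β0 |I1
β1 |R1
β2 |I2
β3 |J1
β4 |Sf1

bond 3 →J1  (Se1 fixes effort; stroke away)
bond 4 →Sf1  (Sf1 (Sf) sets flow on bond)
bond 0 →I1  (common-e at J1 fixed by 3)
bond 1 →R1  (common-e at J1 fixed by 3)
bond 2 →I2  (0-jn J1 has e-setter on 3)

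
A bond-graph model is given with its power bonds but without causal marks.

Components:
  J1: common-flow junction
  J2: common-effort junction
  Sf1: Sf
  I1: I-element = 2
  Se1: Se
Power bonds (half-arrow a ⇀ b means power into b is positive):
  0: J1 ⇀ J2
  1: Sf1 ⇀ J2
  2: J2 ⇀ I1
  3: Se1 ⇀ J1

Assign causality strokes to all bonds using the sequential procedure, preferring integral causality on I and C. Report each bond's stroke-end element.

#1 stroke at Sf1  (source Sf1 imposes f)
#3 stroke at J1  (Se1 fixes effort; stroke away)
#0 stroke at J2  (only one flow-in slot at J1)
#2 stroke at I1  (common-e at J2 fixed by 0)

#0 stroke at J2
#1 stroke at Sf1
#2 stroke at I1
#3 stroke at J1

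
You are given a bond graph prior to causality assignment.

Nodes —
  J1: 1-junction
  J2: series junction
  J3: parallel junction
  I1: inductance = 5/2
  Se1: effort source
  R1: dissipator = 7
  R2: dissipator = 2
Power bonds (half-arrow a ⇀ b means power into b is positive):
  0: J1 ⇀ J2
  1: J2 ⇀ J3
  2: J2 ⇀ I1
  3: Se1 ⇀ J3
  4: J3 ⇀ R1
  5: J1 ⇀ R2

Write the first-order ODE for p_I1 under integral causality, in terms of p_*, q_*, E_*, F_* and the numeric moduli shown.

b3 |J3  (Se1 fixes effort; stroke away)
b1 |J2  (J3 effort already set via bond 3)
b4 |R1  (common-e at J3 fixed by 3)
b2 |I1  (prefer integral on I1)
b0 |J2  (J2 flow already set via bond 2)
b5 |J1  (J1: bond 0 brought flow, rest push out)

dp_I1/dt = -E_Se1 - 4*p_I1/5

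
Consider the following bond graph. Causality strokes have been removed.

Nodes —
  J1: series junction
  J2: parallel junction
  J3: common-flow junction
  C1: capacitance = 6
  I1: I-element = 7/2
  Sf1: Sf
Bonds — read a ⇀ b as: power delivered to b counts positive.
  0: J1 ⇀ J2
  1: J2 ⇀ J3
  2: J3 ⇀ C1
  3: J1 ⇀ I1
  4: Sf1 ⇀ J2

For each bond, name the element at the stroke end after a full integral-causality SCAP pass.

b4 →Sf1  (Sf1: flow source, stroke at near end)
b2 →J3  (prefer integral on C1)
b1 →J2  (only one flow-in slot at J3)
b0 →J1  (0-jn J2 has e-setter on 1)
b3 →I1  (closing 1-jn rule on J1)

b0 →J1
b1 →J2
b2 →J3
b3 →I1
b4 →Sf1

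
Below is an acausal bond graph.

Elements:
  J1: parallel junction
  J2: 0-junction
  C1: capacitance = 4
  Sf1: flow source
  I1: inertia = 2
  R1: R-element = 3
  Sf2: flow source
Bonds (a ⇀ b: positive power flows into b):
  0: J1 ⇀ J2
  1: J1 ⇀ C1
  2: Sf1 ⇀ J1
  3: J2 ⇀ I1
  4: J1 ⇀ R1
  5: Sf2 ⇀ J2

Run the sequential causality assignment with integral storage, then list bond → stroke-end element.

β2 stroke at Sf1  (Sf1 (Sf) sets flow on bond)
β5 stroke at Sf2  (Sf2 (Sf) sets flow on bond)
β1 stroke at J1  (prefer integral on C1)
β0 stroke at J2  (common-e at J1 fixed by 1)
β4 stroke at R1  (0-jn J1 has e-setter on 1)
β3 stroke at I1  (common-e at J2 fixed by 0)

#0 →J2
#1 →J1
#2 →Sf1
#3 →I1
#4 →R1
#5 →Sf2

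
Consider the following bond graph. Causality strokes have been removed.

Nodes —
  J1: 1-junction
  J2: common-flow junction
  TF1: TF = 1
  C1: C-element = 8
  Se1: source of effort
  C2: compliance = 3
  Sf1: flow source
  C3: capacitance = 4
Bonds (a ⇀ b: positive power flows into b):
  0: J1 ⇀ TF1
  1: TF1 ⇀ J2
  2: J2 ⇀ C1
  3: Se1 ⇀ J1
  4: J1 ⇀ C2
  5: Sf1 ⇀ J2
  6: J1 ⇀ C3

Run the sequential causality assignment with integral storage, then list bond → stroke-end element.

β3 stroke at J1  (Se1 (Se) sets effort on bond)
β5 stroke at Sf1  (source Sf1 imposes f)
β1 stroke at J2  (1-jn J2 has f-setter on 5)
β2 stroke at J2  (J2: bond 5 brought flow, rest push out)
β0 stroke at TF1  (TF1 one-in-one-out from 1)
β4 stroke at J1  (common-f at J1 fixed by 0)
β6 stroke at J1  (J1 flow already set via bond 0)

bond 0 →TF1
bond 1 →J2
bond 2 →J2
bond 3 →J1
bond 4 →J1
bond 5 →Sf1
bond 6 →J1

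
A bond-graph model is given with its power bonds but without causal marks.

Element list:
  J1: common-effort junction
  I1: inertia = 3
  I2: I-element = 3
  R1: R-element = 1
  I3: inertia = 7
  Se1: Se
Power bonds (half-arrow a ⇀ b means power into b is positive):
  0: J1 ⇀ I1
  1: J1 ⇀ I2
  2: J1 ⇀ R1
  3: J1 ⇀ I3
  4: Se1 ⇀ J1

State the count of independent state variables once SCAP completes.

b4 stroke→J1  (source Se1 imposes e)
b0 stroke→I1  (J1: bond 4 brought effort, rest push out)
b1 stroke→I2  (0-jn J1 has e-setter on 4)
b2 stroke→R1  (0-jn J1 has e-setter on 4)
b3 stroke→I3  (J1 effort already set via bond 4)

3  (I1, I2, I3 all integral)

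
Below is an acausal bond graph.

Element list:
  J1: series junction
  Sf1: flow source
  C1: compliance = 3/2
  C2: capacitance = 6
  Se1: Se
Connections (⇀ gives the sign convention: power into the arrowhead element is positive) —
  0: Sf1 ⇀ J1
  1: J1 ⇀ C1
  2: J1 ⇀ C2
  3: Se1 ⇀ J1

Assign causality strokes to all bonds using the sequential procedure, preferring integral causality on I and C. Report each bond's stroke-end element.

#0 stroke at Sf1  (Sf1: flow source, stroke at near end)
#3 stroke at J1  (source Se1 imposes e)
#1 stroke at J1  (common-f at J1 fixed by 0)
#2 stroke at J1  (common-f at J1 fixed by 0)

#0 |Sf1
#1 |J1
#2 |J1
#3 |J1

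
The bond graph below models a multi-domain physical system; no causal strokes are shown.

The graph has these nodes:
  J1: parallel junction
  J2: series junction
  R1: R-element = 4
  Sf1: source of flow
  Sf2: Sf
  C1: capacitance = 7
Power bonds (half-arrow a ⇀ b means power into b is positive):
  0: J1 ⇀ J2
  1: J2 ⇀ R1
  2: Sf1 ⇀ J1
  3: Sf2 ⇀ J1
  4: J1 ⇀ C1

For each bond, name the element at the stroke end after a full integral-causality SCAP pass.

bond 2 stroke at Sf1  (source Sf1 imposes f)
bond 3 stroke at Sf2  (Sf2 (Sf) sets flow on bond)
bond 4 stroke at J1  (C1 outputs effort q/C1)
bond 0 stroke at J2  (J1 effort already set via bond 4)
bond 1 stroke at R1  (J2: last free bond brings flow in)

β0 |J2
β1 |R1
β2 |Sf1
β3 |Sf2
β4 |J1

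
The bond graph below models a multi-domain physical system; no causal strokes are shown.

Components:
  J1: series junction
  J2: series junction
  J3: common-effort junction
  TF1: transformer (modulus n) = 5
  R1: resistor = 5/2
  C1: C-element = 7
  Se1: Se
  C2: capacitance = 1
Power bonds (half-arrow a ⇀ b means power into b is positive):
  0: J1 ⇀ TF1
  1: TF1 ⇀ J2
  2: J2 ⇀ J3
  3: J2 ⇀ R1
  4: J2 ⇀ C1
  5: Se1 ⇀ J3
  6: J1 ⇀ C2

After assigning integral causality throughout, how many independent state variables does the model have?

2  (C1, C2 all integral)

b5 stroke→J3  (source Se1 imposes e)
b2 stroke→J2  (J3: bond 5 brought effort, rest push out)
b4 stroke→J2  (prefer integral on C1)
b6 stroke→J1  (C2 outputs effort q/C2)
b0 stroke→TF1  (J1 needs exactly one f-in)
b1 stroke→J2  (TF TF1: opposite of bond 0)
b3 stroke→R1  (only one flow-in slot at J2)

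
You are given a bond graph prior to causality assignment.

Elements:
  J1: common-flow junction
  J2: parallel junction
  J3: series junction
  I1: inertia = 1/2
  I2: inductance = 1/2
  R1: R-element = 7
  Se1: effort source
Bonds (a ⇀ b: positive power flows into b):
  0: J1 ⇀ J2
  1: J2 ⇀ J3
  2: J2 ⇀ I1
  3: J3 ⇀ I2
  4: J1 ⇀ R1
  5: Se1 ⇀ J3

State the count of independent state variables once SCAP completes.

2  (I1, I2 all integral)

#5 stroke→J3  (Se1 (Se) sets effort on bond)
#2 stroke→I1  (prefer integral on I1)
#3 stroke→I2  (I2: I, integral causality)
#1 stroke→J3  (J3: bond 3 brought flow, rest push out)
#0 stroke→J2  (J2: last free bond brings effort in)
#4 stroke→J1  (J1 flow already set via bond 0)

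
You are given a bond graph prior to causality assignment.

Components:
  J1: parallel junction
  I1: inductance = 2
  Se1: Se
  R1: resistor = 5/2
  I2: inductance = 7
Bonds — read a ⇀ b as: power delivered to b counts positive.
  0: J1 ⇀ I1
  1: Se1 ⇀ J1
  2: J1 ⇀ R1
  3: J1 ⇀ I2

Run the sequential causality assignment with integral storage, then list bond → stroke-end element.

#0 stroke at I1
#1 stroke at J1
#2 stroke at R1
#3 stroke at I2

#1 stroke→J1  (Se1 fixes effort; stroke away)
#0 stroke→I1  (0-jn J1 has e-setter on 1)
#2 stroke→R1  (common-e at J1 fixed by 1)
#3 stroke→I2  (J1: bond 1 brought effort, rest push out)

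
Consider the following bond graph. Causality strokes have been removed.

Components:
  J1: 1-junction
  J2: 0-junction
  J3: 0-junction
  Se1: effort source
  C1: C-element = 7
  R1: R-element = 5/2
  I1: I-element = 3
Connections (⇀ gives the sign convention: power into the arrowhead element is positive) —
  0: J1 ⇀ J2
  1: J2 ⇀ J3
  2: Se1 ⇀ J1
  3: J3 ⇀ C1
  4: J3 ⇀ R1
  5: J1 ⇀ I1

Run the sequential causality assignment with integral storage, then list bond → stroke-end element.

#0 →J1
#1 →J2
#2 →J1
#3 →J3
#4 →R1
#5 →I1

#2 →J1  (Se1 (Se) sets effort on bond)
#3 →J3  (C1 outputs effort q/C1)
#1 →J2  (J3 effort already set via bond 3)
#4 →R1  (J3 effort already set via bond 3)
#0 →J1  (0-jn J2 has e-setter on 1)
#5 →I1  (J1: last free bond brings flow in)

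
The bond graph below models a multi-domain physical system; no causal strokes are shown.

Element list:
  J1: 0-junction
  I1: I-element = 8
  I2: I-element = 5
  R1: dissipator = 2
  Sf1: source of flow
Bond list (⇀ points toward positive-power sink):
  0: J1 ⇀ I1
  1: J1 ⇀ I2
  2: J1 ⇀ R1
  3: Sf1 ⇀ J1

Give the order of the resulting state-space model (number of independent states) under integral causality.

#3 stroke→Sf1  (Sf1 (Sf) sets flow on bond)
#0 stroke→I1  (prefer integral on I1)
#1 stroke→I2  (I2 integral (f out))
#2 stroke→J1  (closing 0-jn rule on J1)

2  (I1, I2 all integral)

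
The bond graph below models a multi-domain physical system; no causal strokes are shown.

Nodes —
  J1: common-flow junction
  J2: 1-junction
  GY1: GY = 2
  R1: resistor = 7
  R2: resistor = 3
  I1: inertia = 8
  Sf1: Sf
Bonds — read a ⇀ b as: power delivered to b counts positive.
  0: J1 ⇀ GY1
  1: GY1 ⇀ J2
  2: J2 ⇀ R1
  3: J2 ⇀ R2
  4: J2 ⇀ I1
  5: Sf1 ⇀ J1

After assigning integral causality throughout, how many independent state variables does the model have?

bond 5 stroke at Sf1  (Sf1 (Sf) sets flow on bond)
bond 0 stroke at J1  (J1: bond 5 brought flow, rest push out)
bond 1 stroke at J2  (GY1 both-in/both-out from 0)
bond 4 stroke at I1  (I1: I, integral causality)
bond 2 stroke at J2  (1-jn J2 has f-setter on 4)
bond 3 stroke at J2  (1-jn J2 has f-setter on 4)

1  (I1 all integral)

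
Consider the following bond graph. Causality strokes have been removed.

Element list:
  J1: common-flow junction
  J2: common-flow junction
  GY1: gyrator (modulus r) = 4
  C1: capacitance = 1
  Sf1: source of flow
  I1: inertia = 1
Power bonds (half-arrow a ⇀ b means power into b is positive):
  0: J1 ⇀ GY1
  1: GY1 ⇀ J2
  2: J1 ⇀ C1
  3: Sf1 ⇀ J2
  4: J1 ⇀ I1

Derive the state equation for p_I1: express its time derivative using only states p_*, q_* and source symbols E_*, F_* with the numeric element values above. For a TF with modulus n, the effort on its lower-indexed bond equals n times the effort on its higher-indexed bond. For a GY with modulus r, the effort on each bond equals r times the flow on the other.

bond 3 stroke→Sf1  (Sf1: flow source, stroke at near end)
bond 1 stroke→J2  (J2 flow already set via bond 3)
bond 0 stroke→J1  (GY1 both-in/both-out from 1)
bond 2 stroke→J1  (C1: C, integral causality)
bond 4 stroke→I1  (J1: last free bond brings flow in)

dp_I1/dt = -4*F_Sf1 - q_C1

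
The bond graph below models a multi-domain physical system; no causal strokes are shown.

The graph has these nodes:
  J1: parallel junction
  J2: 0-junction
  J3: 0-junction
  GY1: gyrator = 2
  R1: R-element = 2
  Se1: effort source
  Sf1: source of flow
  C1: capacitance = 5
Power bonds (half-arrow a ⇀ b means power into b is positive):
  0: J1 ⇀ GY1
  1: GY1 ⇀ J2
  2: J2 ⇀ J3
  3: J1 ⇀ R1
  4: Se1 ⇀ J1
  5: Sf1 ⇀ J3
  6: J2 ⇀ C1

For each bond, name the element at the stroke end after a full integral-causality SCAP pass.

#4 stroke→J1  (source Se1 imposes e)
#5 stroke→Sf1  (Sf1 fixes flow; stroke at Sf1)
#0 stroke→GY1  (0-jn J1 has e-setter on 4)
#3 stroke→R1  (J1: bond 4 brought effort, rest push out)
#2 stroke→J3  (J3: last free bond brings effort in)
#1 stroke→GY1  (through GY1, causality inverts; strokes same side of GY1)
#6 stroke→J2  (J2: last free bond brings effort in)

β0 |GY1
β1 |GY1
β2 |J3
β3 |R1
β4 |J1
β5 |Sf1
β6 |J2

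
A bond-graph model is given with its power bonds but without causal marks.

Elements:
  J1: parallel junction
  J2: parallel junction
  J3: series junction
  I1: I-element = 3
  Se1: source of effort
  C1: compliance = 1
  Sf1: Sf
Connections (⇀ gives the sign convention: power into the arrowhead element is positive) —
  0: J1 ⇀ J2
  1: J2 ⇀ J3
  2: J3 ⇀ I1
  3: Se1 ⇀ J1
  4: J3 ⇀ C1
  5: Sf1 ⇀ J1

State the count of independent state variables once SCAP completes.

2  (C1, I1 all integral)

#3 |J1  (Se1 fixes effort; stroke away)
#5 |Sf1  (Sf1 (Sf) sets flow on bond)
#0 |J2  (0-jn J1 has e-setter on 3)
#1 |J3  (common-e at J2 fixed by 0)
#2 |I1  (I1 integral (f out))
#4 |J3  (J3 flow already set via bond 2)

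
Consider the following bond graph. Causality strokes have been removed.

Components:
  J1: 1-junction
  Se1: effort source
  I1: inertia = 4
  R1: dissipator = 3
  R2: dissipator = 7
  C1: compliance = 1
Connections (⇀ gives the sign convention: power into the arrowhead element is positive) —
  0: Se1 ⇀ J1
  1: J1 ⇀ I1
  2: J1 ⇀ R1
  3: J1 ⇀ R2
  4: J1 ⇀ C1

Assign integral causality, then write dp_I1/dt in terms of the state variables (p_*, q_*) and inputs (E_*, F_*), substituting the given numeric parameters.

dp_I1/dt = E_Se1 - 5*p_I1/2 - q_C1

β0 |J1  (Se1 (Se) sets effort on bond)
β1 |I1  (prefer integral on I1)
β2 |J1  (J1: bond 1 brought flow, rest push out)
β3 |J1  (J1: bond 1 brought flow, rest push out)
β4 |J1  (1-jn J1 has f-setter on 1)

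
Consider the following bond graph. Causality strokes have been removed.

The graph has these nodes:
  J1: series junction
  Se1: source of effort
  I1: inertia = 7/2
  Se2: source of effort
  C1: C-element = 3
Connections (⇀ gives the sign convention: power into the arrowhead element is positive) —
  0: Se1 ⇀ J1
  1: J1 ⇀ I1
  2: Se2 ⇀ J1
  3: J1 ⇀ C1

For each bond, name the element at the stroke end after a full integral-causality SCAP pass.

#0 →J1
#1 →I1
#2 →J1
#3 →J1

bond 0 |J1  (Se1: effort source, stroke at far end)
bond 2 |J1  (Se2 (Se) sets effort on bond)
bond 1 |I1  (I1 outputs flow p/I1)
bond 3 |J1  (J1: bond 1 brought flow, rest push out)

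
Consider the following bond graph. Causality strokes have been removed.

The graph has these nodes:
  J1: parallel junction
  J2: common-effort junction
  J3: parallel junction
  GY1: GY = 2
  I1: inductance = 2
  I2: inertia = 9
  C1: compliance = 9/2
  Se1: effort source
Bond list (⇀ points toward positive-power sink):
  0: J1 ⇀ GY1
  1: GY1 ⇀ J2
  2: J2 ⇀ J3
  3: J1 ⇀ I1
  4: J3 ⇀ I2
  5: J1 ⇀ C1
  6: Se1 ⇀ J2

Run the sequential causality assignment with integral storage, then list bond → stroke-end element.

b0 →GY1
b1 →GY1
b2 →J3
b3 →I1
b4 →I2
b5 →J1
b6 →J2

bond 6 →J2  (Se1 (Se) sets effort on bond)
bond 1 →GY1  (J2: bond 6 brought effort, rest push out)
bond 2 →J3  (0-jn J2 has e-setter on 6)
bond 4 →I2  (common-e at J3 fixed by 2)
bond 0 →GY1  (GY1 both-in/both-out from 1)
bond 3 →I1  (I1 outputs flow p/I1)
bond 5 →J1  (closing 0-jn rule on J1)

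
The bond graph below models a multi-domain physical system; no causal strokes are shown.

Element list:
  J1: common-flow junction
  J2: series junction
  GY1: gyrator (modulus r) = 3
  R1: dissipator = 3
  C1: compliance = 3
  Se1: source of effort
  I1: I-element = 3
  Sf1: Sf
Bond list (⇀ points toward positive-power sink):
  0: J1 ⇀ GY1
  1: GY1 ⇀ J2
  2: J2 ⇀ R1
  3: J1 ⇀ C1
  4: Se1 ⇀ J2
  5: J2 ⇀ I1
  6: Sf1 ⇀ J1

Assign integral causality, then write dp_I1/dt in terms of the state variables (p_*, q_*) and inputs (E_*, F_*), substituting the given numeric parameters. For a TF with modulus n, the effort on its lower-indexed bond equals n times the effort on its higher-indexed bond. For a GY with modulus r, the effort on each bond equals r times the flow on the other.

β4 stroke at J2  (Se1 fixes effort; stroke away)
β6 stroke at Sf1  (Sf1 (Sf) sets flow on bond)
β0 stroke at J1  (J1: bond 6 brought flow, rest push out)
β3 stroke at J1  (1-jn J1 has f-setter on 6)
β1 stroke at J2  (through GY1, causality inverts; strokes same side of GY1)
β5 stroke at I1  (I1 outputs flow p/I1)
β2 stroke at J2  (common-f at J2 fixed by 5)

dp_I1/dt = E_Se1 + 3*F_Sf1 - p_I1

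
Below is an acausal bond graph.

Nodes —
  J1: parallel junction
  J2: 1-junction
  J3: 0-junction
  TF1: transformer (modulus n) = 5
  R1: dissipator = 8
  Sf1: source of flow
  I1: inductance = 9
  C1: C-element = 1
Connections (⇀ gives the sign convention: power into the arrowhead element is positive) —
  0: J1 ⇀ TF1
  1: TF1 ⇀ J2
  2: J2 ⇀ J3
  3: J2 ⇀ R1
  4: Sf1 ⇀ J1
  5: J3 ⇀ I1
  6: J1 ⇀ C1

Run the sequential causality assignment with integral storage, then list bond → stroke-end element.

β0 →TF1
β1 →J2
β2 →J3
β3 →J2
β4 →Sf1
β5 →I1
β6 →J1

bond 4 |Sf1  (Sf1 (Sf) sets flow on bond)
bond 5 |I1  (prefer integral on I1)
bond 2 |J3  (J3: last free bond brings effort in)
bond 1 |J2  (J2 flow already set via bond 2)
bond 3 |J2  (common-f at J2 fixed by 2)
bond 0 |TF1  (TF TF1: opposite of bond 1)
bond 6 |J1  (J1 needs exactly one e-in)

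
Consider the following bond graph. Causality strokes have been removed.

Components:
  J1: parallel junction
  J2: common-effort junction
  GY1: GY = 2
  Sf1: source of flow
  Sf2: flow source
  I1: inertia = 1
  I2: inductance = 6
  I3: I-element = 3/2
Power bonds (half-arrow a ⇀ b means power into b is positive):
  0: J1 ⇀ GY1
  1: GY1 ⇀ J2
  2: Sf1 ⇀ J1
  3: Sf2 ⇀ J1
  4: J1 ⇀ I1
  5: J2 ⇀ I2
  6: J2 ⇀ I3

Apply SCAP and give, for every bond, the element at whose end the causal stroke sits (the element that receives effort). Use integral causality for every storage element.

#0 |J1
#1 |J2
#2 |Sf1
#3 |Sf2
#4 |I1
#5 |I2
#6 |I3

β2 →Sf1  (source Sf1 imposes f)
β3 →Sf2  (Sf2: flow source, stroke at near end)
β4 →I1  (I1 integral (f out))
β0 →J1  (J1 needs exactly one e-in)
β1 →J2  (GY GY1: same side as bond 0)
β5 →I2  (J2 effort already set via bond 1)
β6 →I3  (J2 effort already set via bond 1)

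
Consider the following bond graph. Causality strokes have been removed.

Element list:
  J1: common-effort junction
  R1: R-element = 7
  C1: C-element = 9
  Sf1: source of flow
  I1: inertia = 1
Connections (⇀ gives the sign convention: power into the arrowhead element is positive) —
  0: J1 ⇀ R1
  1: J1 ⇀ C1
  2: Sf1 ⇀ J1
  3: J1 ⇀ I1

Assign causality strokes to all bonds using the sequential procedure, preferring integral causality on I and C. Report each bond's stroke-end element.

β2 stroke→Sf1  (Sf1 fixes flow; stroke at Sf1)
β1 stroke→J1  (C1 outputs effort q/C1)
β0 stroke→R1  (common-e at J1 fixed by 1)
β3 stroke→I1  (J1: bond 1 brought effort, rest push out)

b0 →R1
b1 →J1
b2 →Sf1
b3 →I1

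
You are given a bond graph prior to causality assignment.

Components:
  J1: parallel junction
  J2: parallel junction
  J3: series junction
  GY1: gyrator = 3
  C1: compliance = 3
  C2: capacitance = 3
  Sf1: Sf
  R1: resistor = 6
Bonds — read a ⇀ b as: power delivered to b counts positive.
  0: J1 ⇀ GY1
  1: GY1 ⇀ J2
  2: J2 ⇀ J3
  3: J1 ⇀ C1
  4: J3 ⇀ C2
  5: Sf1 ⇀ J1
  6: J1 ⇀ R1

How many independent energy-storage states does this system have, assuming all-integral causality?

2  (C1, C2 all integral)

b5 →Sf1  (Sf1: flow source, stroke at near end)
b3 →J1  (C1 outputs effort q/C1)
b0 →GY1  (J1: bond 3 brought effort, rest push out)
b6 →R1  (J1 effort already set via bond 3)
b1 →GY1  (GY1 both-in/both-out from 0)
b2 →J2  (J2 needs exactly one e-in)
b4 →J3  (1-jn J3 has f-setter on 2)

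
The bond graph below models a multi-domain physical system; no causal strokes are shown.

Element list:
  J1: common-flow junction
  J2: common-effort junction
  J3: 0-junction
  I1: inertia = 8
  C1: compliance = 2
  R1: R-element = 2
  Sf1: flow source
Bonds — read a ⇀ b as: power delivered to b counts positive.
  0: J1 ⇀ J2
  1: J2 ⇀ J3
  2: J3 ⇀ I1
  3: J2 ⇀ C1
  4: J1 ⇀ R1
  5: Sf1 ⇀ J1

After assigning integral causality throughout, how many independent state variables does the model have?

#5 |Sf1  (Sf1: flow source, stroke at near end)
#0 |J1  (common-f at J1 fixed by 5)
#4 |J1  (J1 flow already set via bond 5)
#2 |I1  (I1: I, integral causality)
#1 |J3  (J3 needs exactly one e-in)
#3 |J2  (J2 needs exactly one e-in)

2  (C1, I1 all integral)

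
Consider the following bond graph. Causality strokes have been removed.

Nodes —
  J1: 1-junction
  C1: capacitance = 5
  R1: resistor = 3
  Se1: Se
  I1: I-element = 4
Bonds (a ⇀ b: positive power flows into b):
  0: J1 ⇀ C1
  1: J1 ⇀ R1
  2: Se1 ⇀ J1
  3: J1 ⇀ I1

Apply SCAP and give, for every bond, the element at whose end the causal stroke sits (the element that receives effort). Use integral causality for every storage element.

#0 →J1
#1 →J1
#2 →J1
#3 →I1

b2 stroke at J1  (Se1: effort source, stroke at far end)
b0 stroke at J1  (C1 integral (e out))
b3 stroke at I1  (I1 outputs flow p/I1)
b1 stroke at J1  (J1: bond 3 brought flow, rest push out)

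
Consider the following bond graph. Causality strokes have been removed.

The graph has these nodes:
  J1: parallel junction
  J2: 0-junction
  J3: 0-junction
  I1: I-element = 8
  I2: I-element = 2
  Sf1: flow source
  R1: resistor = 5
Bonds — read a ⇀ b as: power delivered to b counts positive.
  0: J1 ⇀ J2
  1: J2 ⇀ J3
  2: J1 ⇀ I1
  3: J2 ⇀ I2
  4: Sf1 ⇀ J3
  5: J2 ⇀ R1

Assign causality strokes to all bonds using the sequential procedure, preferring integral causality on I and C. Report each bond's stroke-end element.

β0 →J1
β1 →J3
β2 →I1
β3 →I2
β4 →Sf1
β5 →J2

b4 |Sf1  (source Sf1 imposes f)
b1 |J3  (J3 needs exactly one e-in)
b2 |I1  (I1 integral (f out))
b0 |J1  (J1 needs exactly one e-in)
b3 |I2  (I2 outputs flow p/I2)
b5 |J2  (closing 0-jn rule on J2)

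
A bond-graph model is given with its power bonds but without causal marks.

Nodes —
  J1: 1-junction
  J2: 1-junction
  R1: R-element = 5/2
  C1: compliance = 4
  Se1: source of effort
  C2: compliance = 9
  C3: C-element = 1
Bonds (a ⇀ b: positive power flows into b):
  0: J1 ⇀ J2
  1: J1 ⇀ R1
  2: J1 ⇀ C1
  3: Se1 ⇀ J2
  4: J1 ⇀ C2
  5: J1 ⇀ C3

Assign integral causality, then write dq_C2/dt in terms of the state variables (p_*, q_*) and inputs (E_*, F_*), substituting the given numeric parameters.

dq_C2/dt = 2*E_Se1/5 - q_C1/10 - 2*q_C2/45 - 2*q_C3/5

#3 |J2  (Se1 (Se) sets effort on bond)
#0 |J1  (only one flow-in slot at J2)
#2 |J1  (C1 integral (e out))
#4 |J1  (C2: C, integral causality)
#5 |J1  (C3 outputs effort q/C3)
#1 |R1  (J1 needs exactly one f-in)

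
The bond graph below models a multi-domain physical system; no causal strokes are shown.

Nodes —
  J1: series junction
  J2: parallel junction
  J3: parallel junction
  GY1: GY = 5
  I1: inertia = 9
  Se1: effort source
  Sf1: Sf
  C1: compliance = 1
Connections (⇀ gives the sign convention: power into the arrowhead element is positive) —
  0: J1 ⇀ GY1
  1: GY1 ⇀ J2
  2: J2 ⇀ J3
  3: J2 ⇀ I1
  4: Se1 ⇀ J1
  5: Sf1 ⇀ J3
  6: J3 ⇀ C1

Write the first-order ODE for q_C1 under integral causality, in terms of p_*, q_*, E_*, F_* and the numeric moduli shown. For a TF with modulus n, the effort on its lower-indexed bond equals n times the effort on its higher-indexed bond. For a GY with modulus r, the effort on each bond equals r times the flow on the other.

dq_C1/dt = E_Se1/5 + F_Sf1 - p_I1/9

β4 →J1  (source Se1 imposes e)
β5 →Sf1  (source Sf1 imposes f)
β0 →GY1  (closing 1-jn rule on J1)
β1 →GY1  (GY1: gyrator matches bond 0)
β3 →I1  (I1 outputs flow p/I1)
β2 →J2  (J2: last free bond brings effort in)
β6 →J3  (J3: last free bond brings effort in)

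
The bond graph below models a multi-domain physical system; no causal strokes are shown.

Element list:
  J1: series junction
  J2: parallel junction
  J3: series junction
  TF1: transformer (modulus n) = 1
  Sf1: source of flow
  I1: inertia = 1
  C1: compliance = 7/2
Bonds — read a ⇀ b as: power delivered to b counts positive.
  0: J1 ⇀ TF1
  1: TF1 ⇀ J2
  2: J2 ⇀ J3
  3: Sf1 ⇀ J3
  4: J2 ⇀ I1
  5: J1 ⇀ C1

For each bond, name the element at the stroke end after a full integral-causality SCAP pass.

#3 |Sf1  (source Sf1 imposes f)
#2 |J3  (J3: bond 3 brought flow, rest push out)
#4 |I1  (I1: I, integral causality)
#1 |J2  (J2 needs exactly one e-in)
#0 |TF1  (through TF1, causality passes straight; one stroke at TF1)
#5 |J1  (common-f at J1 fixed by 0)

#0 →TF1
#1 →J2
#2 →J3
#3 →Sf1
#4 →I1
#5 →J1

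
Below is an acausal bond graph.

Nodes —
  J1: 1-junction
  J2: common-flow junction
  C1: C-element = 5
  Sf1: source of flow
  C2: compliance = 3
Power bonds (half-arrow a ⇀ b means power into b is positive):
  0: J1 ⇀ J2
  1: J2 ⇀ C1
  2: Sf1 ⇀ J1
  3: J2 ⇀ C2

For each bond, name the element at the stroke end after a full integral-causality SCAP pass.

b2 stroke→Sf1  (Sf1: flow source, stroke at near end)
b0 stroke→J1  (J1 flow already set via bond 2)
b1 stroke→J2  (1-jn J2 has f-setter on 0)
b3 stroke→J2  (J2 flow already set via bond 0)

β0 →J1
β1 →J2
β2 →Sf1
β3 →J2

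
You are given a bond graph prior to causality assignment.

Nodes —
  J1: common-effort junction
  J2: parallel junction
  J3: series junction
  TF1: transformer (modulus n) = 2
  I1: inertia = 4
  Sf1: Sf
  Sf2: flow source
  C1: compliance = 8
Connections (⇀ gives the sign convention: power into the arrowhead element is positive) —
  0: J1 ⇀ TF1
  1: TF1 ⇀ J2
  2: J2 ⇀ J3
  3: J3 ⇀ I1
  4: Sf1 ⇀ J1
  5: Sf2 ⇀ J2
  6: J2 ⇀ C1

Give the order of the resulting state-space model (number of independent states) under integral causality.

bond 4 stroke at Sf1  (Sf1: flow source, stroke at near end)
bond 5 stroke at Sf2  (Sf2 fixes flow; stroke at Sf2)
bond 0 stroke at J1  (J1: last free bond brings effort in)
bond 1 stroke at TF1  (TF1: transformer flips bond 0)
bond 3 stroke at I1  (I1: I, integral causality)
bond 2 stroke at J3  (J3: bond 3 brought flow, rest push out)
bond 6 stroke at J2  (closing 0-jn rule on J2)

2  (C1, I1 all integral)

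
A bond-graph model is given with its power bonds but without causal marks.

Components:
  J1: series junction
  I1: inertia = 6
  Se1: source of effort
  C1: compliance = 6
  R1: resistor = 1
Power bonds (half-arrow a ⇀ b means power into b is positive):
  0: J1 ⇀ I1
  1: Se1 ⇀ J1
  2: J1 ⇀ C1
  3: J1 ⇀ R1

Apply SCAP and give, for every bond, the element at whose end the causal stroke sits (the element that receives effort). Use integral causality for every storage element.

β1 →J1  (Se1: effort source, stroke at far end)
β0 →I1  (I1 integral (f out))
β2 →J1  (common-f at J1 fixed by 0)
β3 →J1  (J1: bond 0 brought flow, rest push out)

#0 stroke→I1
#1 stroke→J1
#2 stroke→J1
#3 stroke→J1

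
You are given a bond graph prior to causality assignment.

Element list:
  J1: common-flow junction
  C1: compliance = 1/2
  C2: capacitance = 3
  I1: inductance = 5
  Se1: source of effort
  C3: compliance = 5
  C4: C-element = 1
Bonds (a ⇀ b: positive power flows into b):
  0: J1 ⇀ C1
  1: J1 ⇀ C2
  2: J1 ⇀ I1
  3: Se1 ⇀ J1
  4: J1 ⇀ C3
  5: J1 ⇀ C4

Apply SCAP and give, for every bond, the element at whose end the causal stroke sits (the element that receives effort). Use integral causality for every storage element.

β3 →J1  (Se1 fixes effort; stroke away)
β0 →J1  (C1: C, integral causality)
β1 →J1  (prefer integral on C2)
β2 →I1  (I1: I, integral causality)
β4 →J1  (J1: bond 2 brought flow, rest push out)
β5 →J1  (J1 flow already set via bond 2)

bond 0 stroke at J1
bond 1 stroke at J1
bond 2 stroke at I1
bond 3 stroke at J1
bond 4 stroke at J1
bond 5 stroke at J1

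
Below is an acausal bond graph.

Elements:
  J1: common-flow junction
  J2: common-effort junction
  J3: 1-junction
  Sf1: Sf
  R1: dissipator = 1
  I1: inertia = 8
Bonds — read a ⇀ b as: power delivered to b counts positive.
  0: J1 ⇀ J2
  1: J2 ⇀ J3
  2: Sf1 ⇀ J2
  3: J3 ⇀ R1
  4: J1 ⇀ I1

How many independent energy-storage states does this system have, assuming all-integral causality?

bond 2 →Sf1  (Sf1 (Sf) sets flow on bond)
bond 4 →I1  (prefer integral on I1)
bond 0 →J1  (common-f at J1 fixed by 4)
bond 1 →J2  (only one effort-in slot at J2)
bond 3 →J3  (common-f at J3 fixed by 1)

1  (I1 all integral)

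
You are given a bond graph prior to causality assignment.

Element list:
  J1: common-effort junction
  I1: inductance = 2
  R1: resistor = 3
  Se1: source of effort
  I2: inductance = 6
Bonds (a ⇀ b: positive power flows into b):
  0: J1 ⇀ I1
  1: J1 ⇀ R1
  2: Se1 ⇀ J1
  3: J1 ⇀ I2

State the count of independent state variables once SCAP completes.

2  (I1, I2 all integral)

#2 →J1  (Se1: effort source, stroke at far end)
#0 →I1  (common-e at J1 fixed by 2)
#1 →R1  (J1 effort already set via bond 2)
#3 →I2  (common-e at J1 fixed by 2)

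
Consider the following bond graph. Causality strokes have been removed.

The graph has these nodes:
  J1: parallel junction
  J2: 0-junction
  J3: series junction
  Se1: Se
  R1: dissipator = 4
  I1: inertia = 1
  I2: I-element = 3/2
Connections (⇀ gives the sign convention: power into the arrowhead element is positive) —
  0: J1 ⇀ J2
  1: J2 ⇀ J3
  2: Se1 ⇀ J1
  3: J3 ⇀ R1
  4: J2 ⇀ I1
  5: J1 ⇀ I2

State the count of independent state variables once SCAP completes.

β2 stroke at J1  (Se1: effort source, stroke at far end)
β0 stroke at J2  (J1: bond 2 brought effort, rest push out)
β5 stroke at I2  (J1 effort already set via bond 2)
β1 stroke at J3  (J2 effort already set via bond 0)
β4 stroke at I1  (common-e at J2 fixed by 0)
β3 stroke at R1  (J3 needs exactly one f-in)

2  (I1, I2 all integral)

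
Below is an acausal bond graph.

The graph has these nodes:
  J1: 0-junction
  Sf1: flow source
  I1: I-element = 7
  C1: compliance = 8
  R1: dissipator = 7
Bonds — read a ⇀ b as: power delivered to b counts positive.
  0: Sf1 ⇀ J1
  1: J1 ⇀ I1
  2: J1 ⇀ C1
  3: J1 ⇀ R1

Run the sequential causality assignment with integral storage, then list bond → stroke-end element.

β0 →Sf1
β1 →I1
β2 →J1
β3 →R1

bond 0 stroke→Sf1  (Sf1: flow source, stroke at near end)
bond 1 stroke→I1  (prefer integral on I1)
bond 2 stroke→J1  (C1: C, integral causality)
bond 3 stroke→R1  (0-jn J1 has e-setter on 2)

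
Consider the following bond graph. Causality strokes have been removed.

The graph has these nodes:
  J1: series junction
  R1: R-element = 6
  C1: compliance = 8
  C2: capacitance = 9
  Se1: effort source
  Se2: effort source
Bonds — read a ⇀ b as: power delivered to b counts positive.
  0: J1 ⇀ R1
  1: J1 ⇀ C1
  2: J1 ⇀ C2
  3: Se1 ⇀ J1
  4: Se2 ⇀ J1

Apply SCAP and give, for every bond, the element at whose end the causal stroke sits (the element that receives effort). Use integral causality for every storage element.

bond 0 →R1
bond 1 →J1
bond 2 →J1
bond 3 →J1
bond 4 →J1

β3 stroke→J1  (Se1: effort source, stroke at far end)
β4 stroke→J1  (Se2 fixes effort; stroke away)
β1 stroke→J1  (prefer integral on C1)
β2 stroke→J1  (C2 integral (e out))
β0 stroke→R1  (J1 needs exactly one f-in)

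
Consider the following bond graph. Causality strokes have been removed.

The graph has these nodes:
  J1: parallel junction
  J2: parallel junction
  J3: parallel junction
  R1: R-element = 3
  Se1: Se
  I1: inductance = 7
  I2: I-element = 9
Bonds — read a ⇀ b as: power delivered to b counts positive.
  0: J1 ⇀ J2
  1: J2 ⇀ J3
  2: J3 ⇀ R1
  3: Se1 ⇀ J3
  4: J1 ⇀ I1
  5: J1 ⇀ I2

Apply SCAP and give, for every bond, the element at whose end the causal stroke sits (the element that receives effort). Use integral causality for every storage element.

#0 |J1
#1 |J2
#2 |R1
#3 |J3
#4 |I1
#5 |I2

#3 |J3  (Se1 (Se) sets effort on bond)
#1 |J2  (J3 effort already set via bond 3)
#2 |R1  (common-e at J3 fixed by 3)
#0 |J1  (J2 effort already set via bond 1)
#4 |I1  (J1: bond 0 brought effort, rest push out)
#5 |I2  (J1: bond 0 brought effort, rest push out)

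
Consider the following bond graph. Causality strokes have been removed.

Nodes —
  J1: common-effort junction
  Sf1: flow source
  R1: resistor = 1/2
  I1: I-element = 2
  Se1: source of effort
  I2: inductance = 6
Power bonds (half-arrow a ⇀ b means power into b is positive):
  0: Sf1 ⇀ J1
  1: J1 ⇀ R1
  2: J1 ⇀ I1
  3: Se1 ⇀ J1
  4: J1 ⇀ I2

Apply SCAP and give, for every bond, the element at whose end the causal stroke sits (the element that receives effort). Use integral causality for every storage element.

β0 |Sf1
β1 |R1
β2 |I1
β3 |J1
β4 |I2

bond 0 stroke→Sf1  (Sf1 fixes flow; stroke at Sf1)
bond 3 stroke→J1  (Se1 fixes effort; stroke away)
bond 1 stroke→R1  (common-e at J1 fixed by 3)
bond 2 stroke→I1  (J1 effort already set via bond 3)
bond 4 stroke→I2  (0-jn J1 has e-setter on 3)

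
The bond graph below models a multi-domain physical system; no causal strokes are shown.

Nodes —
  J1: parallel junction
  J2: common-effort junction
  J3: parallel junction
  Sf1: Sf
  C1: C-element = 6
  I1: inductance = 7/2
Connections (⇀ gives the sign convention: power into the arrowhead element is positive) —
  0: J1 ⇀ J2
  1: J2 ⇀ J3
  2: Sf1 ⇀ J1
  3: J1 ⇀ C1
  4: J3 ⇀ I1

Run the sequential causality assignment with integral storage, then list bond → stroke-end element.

β0 stroke at J2
β1 stroke at J3
β2 stroke at Sf1
β3 stroke at J1
β4 stroke at I1

#2 stroke→Sf1  (Sf1: flow source, stroke at near end)
#3 stroke→J1  (C1 outputs effort q/C1)
#0 stroke→J2  (J1 effort already set via bond 3)
#1 stroke→J3  (common-e at J2 fixed by 0)
#4 stroke→I1  (common-e at J3 fixed by 1)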